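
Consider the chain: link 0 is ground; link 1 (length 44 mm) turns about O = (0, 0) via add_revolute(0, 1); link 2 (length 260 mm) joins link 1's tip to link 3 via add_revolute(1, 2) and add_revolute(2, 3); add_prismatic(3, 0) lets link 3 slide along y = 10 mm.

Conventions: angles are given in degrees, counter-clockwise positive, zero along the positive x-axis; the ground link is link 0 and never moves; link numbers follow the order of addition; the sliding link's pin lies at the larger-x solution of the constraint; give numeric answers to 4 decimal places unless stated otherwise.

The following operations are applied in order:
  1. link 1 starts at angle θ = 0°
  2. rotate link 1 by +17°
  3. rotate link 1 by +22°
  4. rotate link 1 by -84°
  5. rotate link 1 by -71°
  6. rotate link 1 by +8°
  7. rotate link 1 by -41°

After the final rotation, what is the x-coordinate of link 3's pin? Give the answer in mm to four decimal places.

geometry: r = 44 mm, L = 260 mm, e = 10 mm; θ starts at 0°
rotate link 1 by +17°: θ ← 0° +17° = 17°
rotate link 1 by +22°: θ ← 17° +22° = 39°
rotate link 1 by -84°: θ ← 39° -84° = -45°
rotate link 1 by -71°: θ ← -45° -71° = -116°
rotate link 1 by +8°: θ ← -116° +8° = -108°
rotate link 1 by -41°: θ ← -108° -41° = -149°
crank pin P = (r cos θ, r sin θ) = (-37.715361, -22.661675)
h = r sin θ − e = -22.661675 − 10 = -32.661675
x = r cos θ + √(L² − h²) = -37.715361 + 257.940332 = 220.224971

220.2250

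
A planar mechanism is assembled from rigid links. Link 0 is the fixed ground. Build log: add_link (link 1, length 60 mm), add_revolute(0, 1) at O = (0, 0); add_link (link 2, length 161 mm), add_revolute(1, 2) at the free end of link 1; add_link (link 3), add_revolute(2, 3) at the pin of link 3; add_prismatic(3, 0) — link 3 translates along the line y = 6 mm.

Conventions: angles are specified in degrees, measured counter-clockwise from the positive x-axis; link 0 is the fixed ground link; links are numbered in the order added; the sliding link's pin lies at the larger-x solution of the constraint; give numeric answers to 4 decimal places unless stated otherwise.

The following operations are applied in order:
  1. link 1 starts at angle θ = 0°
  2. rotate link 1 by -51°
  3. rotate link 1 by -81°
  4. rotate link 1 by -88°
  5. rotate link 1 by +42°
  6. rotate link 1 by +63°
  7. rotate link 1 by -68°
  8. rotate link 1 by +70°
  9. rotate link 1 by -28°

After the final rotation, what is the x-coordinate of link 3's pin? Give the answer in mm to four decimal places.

geometry: r = 60 mm, L = 161 mm, e = 6 mm; θ starts at 0°
rotate link 1 by -51°: θ ← 0° -51° = -51°
rotate link 1 by -81°: θ ← -51° -81° = -132°
rotate link 1 by -88°: θ ← -132° -88° = -220°
rotate link 1 by +42°: θ ← -220° +42° = -178°
rotate link 1 by +63°: θ ← -178° +63° = -115°
rotate link 1 by -68°: θ ← -115° -68° = -183°
rotate link 1 by +70°: θ ← -183° +70° = -113°
rotate link 1 by -28°: θ ← -113° -28° = -141°
crank pin P = (r cos θ, r sin θ) = (-46.628758, -37.759223)
h = r sin θ − e = -37.759223 − 6 = -43.759223
x = r cos θ + √(L² − h²) = -46.628758 + 154.939118 = 108.310361

108.3104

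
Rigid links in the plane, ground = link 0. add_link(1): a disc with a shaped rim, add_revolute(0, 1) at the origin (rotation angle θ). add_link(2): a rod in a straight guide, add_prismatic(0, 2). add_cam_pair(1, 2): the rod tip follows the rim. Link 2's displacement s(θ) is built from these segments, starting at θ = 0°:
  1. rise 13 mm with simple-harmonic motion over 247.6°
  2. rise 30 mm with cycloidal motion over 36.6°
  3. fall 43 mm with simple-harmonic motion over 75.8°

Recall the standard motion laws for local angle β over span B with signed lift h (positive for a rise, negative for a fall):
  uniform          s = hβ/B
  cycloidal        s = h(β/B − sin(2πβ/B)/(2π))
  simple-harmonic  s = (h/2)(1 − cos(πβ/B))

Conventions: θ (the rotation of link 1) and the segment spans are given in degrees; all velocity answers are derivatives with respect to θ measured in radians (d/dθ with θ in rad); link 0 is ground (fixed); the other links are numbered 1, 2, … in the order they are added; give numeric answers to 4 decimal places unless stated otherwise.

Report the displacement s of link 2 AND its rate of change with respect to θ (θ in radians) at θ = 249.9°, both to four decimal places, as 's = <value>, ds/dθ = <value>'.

segment 1 (0° to 247.6°, simple-harmonic, h = 13) is passed completely: s = 0.0000 + (13) = 13.0000
θ = 249.9° falls in segment 2 (247.6° to 284.2°, cycloidal, h = 30): β = 249.9 − 247.6 = 2.3°, B = 36.6°; Δs = 30·(0.0628 − sin(2π·0.0628)/(2π)) = 0.0486; s = 13.0000 + 0.0486 = 13.0486
velocity in seg [247.6°–284.2°] (cycloidal), θ in radians: β = 2.3° = 0.0401 rad, B = 36.6° = 0.6388 rad; ds/dθ = (h/B)(1 − cos(2πβ/B)) = (30/0.6388)(1 − cos(2π·0.0628)) = 3.613569 mm/rad

s = 13.0486, ds/dθ = 3.6136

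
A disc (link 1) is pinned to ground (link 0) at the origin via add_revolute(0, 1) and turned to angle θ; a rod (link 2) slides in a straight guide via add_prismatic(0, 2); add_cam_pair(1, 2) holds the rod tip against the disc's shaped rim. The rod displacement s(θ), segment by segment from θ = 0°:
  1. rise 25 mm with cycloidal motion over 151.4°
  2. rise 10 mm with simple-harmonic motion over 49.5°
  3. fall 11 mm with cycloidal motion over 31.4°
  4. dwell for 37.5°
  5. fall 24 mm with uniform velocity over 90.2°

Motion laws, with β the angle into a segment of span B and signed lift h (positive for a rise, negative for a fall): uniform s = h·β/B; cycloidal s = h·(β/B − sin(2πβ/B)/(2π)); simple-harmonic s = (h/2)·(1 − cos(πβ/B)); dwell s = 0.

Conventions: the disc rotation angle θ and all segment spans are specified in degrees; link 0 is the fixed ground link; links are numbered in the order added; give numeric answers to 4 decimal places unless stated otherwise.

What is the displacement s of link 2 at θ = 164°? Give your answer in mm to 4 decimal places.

segment 1 (0° to 151.4°, cycloidal, h = 25) is passed completely: s = 0.0000 + (25) = 25.0000
θ = 164° falls in segment 2 (151.4° to 200.9°, simple-harmonic, h = 10): β = 164 − 151.4 = 12.6°, B = 49.5°; Δs = 10/2·(1 − cos(π·0.2545)) = 1.5153; s = 25.0000 + 1.5153 = 26.5153

26.5153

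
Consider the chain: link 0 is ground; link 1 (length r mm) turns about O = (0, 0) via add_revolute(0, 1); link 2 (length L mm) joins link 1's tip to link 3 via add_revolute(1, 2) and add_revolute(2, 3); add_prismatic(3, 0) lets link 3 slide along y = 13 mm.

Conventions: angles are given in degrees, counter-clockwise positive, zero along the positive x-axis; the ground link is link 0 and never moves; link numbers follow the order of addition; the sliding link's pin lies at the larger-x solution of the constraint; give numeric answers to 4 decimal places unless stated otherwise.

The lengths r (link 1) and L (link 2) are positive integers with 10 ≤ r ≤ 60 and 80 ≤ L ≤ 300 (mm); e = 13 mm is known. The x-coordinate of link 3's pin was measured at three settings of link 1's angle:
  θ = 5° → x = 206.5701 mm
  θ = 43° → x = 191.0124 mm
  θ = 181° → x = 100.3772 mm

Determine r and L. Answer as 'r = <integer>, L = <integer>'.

constraint per measurement: (x − r cos θ)² + (r sin θ − e)² = L²
subtracting the θ₁ and θ₂ equations cancels the r² and L² terms:
r = (x₁² − x₂²) / (2[(x₁cos θ₁ + e sin θ₁) − (x₂cos θ₂ + e sin θ₂)]) = 53.0000 → r = 53
L² = (x₁ − r cos θ₁)² + (r sin θ₁ − e)² = 23715.9975 → L = 154.0000 → L = 154
check at θ₃=181°: x = 100.3772 (printed 100.3772) ✓

r = 53, L = 154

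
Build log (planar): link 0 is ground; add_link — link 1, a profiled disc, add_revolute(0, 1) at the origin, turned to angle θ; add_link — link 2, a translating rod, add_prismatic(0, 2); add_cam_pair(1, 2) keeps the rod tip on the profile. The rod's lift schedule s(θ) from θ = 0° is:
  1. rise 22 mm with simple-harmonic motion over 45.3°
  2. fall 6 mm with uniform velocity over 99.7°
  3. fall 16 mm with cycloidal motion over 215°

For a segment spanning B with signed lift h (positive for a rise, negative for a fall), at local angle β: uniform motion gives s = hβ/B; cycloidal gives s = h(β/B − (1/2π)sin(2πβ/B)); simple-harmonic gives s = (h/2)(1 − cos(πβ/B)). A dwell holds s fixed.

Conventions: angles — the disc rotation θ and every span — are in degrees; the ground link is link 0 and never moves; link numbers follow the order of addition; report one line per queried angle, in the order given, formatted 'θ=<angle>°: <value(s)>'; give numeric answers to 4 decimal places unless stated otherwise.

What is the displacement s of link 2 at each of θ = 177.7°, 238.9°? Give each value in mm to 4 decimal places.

seg 1 [0°–45.3°] simple-harmonic, h=22: full span → s += 22 → s = 22.0000
seg 2 [45.3°–145°] uniform, h=-6: full span → s += -6 → s = 16.0000
seg 3 [145°–360°] cycloidal, h=-16: θ=177.7° here. β=32.7, B=215. -16·(0.1521 − sin(2π·0.1521)/(2π)) = -0.3538 → s = 15.6462
seg 3 [145°–360°] cycloidal, h=-16: θ=238.9° here. β=93.9, B=215. -16·(0.4367 − sin(2π·0.4367)/(2π)) = -6.0023 → s = 9.9977

θ=177.7°: 15.6462
θ=238.9°: 9.9977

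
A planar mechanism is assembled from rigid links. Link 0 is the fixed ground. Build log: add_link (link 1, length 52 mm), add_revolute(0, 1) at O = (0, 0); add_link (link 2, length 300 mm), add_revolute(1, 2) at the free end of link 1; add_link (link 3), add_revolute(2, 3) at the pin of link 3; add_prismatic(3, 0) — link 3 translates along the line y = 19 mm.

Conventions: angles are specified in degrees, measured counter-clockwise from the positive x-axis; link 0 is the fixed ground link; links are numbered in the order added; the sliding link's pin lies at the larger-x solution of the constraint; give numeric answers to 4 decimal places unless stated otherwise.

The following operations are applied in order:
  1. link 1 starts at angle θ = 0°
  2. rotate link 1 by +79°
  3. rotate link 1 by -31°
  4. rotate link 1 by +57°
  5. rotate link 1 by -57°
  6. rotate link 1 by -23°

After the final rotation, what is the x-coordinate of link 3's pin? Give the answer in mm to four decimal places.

geometry: r = 52 mm, L = 300 mm, e = 19 mm; θ starts at 0°
rotate link 1 by +79°: θ ← 0° +79° = 79°
rotate link 1 by -31°: θ ← 79° -31° = 48°
rotate link 1 by +57°: θ ← 48° +57° = 105°
rotate link 1 by -57°: θ ← 105° -57° = 48°
rotate link 1 by -23°: θ ← 48° -23° = 25°
crank pin P = (r cos θ, r sin θ) = (47.128005, 21.976150)
h = r sin θ − e = 21.976150 − 19 = 2.976150
x = r cos θ + √(L² − h²) = 47.128005 + 299.985237 = 347.113242

347.1132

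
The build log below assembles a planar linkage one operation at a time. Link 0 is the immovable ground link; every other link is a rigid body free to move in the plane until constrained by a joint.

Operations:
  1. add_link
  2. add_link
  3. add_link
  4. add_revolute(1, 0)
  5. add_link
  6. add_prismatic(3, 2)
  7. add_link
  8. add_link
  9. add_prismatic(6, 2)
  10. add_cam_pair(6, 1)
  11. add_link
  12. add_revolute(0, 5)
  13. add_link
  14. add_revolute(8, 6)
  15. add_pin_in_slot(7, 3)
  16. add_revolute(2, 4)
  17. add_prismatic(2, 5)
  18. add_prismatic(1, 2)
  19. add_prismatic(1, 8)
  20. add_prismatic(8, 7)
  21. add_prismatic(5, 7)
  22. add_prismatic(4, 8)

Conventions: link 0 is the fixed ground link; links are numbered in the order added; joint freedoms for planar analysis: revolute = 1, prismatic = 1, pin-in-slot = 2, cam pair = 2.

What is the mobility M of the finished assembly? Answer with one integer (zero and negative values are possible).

link 0 = ground. State L|J1|J2 = 1|0|0
+link1  2|0|0
+link2  3|0|0
+link3  4|0|0
R(1,0) f=1→J1  4|1|0
+link4  5|1|0
P(3,2) f=1→J1  5|2|0
+link5  6|2|0
+link6  7|2|0
P(6,2) f=1→J1  7|3|0
C(6,1) f=2→J2  7|3|1
+link7  8|3|1
R(0,5) f=1→J1  8|4|1
+link8  9|4|1
R(8,6) f=1→J1  9|5|1
PS(7,3) f=2→J2  9|5|2
R(2,4) f=1→J1  9|6|2
P(2,5) f=1→J1  9|7|2
P(1,2) f=1→J1  9|8|2
P(1,8) f=1→J1  9|9|2
P(8,7) f=1→J1  9|10|2
P(5,7) f=1→J1  9|11|2
P(4,8) f=1→J1  9|12|2
M = 3(9−1)−2·12−2 = 24−24−2 = -2

M = -2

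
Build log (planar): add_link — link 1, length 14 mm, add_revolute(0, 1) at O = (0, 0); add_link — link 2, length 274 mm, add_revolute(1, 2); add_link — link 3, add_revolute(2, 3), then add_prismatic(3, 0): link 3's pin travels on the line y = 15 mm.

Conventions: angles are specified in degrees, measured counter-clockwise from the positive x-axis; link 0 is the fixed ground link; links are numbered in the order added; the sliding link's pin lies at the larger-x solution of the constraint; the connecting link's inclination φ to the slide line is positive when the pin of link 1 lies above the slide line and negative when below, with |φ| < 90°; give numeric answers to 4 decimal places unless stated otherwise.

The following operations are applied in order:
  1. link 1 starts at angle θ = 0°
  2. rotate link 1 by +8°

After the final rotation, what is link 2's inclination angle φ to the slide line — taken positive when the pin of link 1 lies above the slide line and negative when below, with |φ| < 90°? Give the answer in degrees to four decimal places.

geometry: r = 14 mm, L = 274 mm, e = 15 mm; θ starts at 0°
rotate link 1 by +8°: θ ← 0° +8° = 8°
h = r sin θ − e = 1.948423 − 15 = -13.051577
sin φ = h / L = -13.051577 / 274 = -0.04763349
φ = arcsin(-0.04763349) = -2.730231°

-2.7302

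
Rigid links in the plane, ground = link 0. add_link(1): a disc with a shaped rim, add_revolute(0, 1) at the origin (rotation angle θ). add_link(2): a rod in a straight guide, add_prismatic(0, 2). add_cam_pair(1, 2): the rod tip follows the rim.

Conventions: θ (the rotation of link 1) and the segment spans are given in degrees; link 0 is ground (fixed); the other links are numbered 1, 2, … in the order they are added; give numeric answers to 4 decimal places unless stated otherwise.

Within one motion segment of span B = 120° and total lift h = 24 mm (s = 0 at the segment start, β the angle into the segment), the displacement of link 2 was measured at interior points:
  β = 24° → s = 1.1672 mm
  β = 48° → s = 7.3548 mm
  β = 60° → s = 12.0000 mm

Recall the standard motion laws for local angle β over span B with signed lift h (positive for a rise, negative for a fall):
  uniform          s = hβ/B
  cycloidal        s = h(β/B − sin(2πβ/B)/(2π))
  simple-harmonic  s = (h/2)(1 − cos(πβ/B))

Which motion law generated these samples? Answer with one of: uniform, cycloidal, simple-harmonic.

candidates at β/B = r: uniform s = h·r (linear in β); cycloidal s = h·(r − sin(2πr)/(2π)); simple-harmonic s = (h/2)(1 − cos(πr))
β=24°: printed 1.1672 | uniform 4.8000, cycloidal 1.1672, simple-harmonic 2.2918
β=48°: printed 7.3548 | uniform 9.6000, cycloidal 7.3548, simple-harmonic 8.2918
β=60°: printed 12.0000 | uniform 12.0000, cycloidal 12.0000, simple-harmonic 12.0000
only one law matches every sample → cycloidal

cycloidal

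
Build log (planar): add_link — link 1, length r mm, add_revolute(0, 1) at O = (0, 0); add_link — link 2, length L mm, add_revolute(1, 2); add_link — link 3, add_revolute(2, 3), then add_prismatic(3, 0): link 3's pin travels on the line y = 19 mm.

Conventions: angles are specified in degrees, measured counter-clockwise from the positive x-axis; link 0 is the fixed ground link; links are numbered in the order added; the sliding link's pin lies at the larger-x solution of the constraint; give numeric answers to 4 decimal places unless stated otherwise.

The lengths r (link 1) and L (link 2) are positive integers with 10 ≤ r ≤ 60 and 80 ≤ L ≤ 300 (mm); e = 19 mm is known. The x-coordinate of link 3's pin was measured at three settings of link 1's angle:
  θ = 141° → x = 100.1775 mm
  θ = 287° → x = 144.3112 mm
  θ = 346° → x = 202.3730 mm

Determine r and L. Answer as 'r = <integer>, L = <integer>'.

constraint per measurement: (x − r cos θ)² + (r sin θ − e)² = L²
subtracting the θ₁ and θ₂ equations cancels the r² and L² terms:
r = (x₁² − x₂²) / (2[(x₁cos θ₁ + e sin θ₁) − (x₂cos θ₂ + e sin θ₂)]) = 60.0001 → r = 60
L² = (x₁ − r cos θ₁)² + (r sin θ₁ − e)² = 21903.9858 → L = 148.0000 → L = 148
check at θ₃=346°: x = 202.3730 (printed 202.3730) ✓

r = 60, L = 148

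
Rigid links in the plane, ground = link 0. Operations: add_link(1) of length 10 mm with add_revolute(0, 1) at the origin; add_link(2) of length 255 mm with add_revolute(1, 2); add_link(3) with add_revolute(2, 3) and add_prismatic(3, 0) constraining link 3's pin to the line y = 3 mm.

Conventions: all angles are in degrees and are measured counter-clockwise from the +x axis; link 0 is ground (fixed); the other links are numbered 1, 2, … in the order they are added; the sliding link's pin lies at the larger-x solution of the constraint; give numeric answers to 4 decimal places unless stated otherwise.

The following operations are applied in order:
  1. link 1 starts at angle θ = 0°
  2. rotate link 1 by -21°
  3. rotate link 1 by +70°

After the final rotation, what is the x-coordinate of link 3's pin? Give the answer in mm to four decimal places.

geometry: r = 10 mm, L = 255 mm, e = 3 mm; θ starts at 0°
rotate link 1 by -21°: θ ← 0° -21° = -21°
rotate link 1 by +70°: θ ← -21° +70° = 49°
crank pin P = (r cos θ, r sin θ) = (6.560590, 7.547096)
h = r sin θ − e = 7.547096 − 3 = 4.547096
x = r cos θ + √(L² − h²) = 6.560590 + 254.959455 = 261.520046

261.5200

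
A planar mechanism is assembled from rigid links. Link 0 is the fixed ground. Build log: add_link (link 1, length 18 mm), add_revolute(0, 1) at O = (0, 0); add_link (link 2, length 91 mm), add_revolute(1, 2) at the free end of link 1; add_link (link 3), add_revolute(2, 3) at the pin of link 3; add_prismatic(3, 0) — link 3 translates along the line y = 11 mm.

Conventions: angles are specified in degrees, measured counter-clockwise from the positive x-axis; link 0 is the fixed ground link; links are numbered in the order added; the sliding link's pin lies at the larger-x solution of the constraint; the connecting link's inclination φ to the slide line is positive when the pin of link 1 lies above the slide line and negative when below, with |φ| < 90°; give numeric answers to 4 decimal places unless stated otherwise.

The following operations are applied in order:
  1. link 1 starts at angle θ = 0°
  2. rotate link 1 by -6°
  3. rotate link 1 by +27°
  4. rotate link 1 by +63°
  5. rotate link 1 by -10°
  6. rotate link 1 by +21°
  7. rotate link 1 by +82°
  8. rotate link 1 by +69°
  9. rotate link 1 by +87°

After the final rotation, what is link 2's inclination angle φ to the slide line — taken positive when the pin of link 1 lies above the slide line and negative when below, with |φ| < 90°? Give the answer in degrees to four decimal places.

geometry: r = 18 mm, L = 91 mm, e = 11 mm; θ starts at 0°
rotate link 1 by -6°: θ ← 0° -6° = -6°
rotate link 1 by +27°: θ ← -6° +27° = 21°
rotate link 1 by +63°: θ ← 21° +63° = 84°
rotate link 1 by -10°: θ ← 84° -10° = 74°
rotate link 1 by +21°: θ ← 74° +21° = 95°
rotate link 1 by +82°: θ ← 95° +82° = 177°
rotate link 1 by +69°: θ ← 177° +69° = 246°
rotate link 1 by +87°: θ ← 246° +87° = 333°
h = r sin θ − e = -8.171829 − 11 = -19.171829
sin φ = h / L = -19.171829 / 91 = -0.21067944
φ = arcsin(-0.21067944) = -12.162172°

-12.1622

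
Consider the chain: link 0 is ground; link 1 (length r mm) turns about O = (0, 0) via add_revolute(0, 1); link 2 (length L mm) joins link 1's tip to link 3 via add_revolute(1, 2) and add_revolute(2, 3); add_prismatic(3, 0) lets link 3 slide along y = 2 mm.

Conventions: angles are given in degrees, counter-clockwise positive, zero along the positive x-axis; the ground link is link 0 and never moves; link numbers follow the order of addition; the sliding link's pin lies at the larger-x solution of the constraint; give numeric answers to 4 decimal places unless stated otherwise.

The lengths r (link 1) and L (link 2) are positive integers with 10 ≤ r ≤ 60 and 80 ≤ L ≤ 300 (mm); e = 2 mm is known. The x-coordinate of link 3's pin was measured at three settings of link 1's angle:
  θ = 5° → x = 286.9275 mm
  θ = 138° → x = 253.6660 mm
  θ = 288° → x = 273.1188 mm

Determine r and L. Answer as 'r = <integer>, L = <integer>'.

constraint per measurement: (x − r cos θ)² + (r sin θ − e)² = L²
subtracting the θ₁ and θ₂ equations cancels the r² and L² terms:
r = (x₁² − x₂²) / (2[(x₁cos θ₁ + e sin θ₁) − (x₂cos θ₂ + e sin θ₂)]) = 19.0000 → r = 19
L² = (x₁ − r cos θ₁)² + (r sin θ₁ − e)² = 71824.0116 → L = 268.0000 → L = 268
check at θ₃=288°: x = 273.1188 (printed 273.1188) ✓

r = 19, L = 268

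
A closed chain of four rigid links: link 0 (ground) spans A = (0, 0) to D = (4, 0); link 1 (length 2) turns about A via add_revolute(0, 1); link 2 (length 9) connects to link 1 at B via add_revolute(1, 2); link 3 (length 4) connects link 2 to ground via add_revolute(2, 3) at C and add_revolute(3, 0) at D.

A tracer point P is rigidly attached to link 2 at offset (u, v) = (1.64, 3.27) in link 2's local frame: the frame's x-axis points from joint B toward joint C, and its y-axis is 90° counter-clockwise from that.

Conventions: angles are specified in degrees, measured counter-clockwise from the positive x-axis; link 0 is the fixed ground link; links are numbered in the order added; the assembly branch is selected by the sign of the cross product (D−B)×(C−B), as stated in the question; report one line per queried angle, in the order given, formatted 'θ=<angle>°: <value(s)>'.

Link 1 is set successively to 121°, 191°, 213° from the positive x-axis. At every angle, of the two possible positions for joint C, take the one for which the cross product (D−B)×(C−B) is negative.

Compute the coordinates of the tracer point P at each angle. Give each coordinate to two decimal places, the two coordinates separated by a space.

A=(0,0), D=(4.00,0)
θ=121°: B = A + 2.00·(cos121°, sin121°) = (-1.0301, 1.7143)
θ=121°: |BD| = 5.3142
θ=121°: circle(B,9.00) ∩ circle(D,4.00): a=8.7728, h=2.0095
θ=121°:   candidates: C₊=(7.9220,0.7863) cross=10.679; C₋=(6.6254,-3.0178) cross=-10.679
θ=121°:   branch - wants cross < 0 → take C=(6.6254,-3.0178) (cross=-10.679)
θ=121°: ex = (C−B)/|BC| = (0.8506,-0.5258); ey = (0.5258,0.8506)
θ=121°: P = B + 1.64·ex + 3.27·ey = (2.0843,3.6335)
θ=191°: B = A + 2.00·(cos191°, sin191°) = (-1.9633, -0.3816)
θ=191°: |BD| = 5.9755
θ=191°: circle(B,9.00) ∩ circle(D,4.00): a=8.4266, h=3.1610
θ=191°:   candidates: C₊=(6.2443,3.3110) cross=18.888; C₋=(6.6481,-2.9980) cross=-18.888
θ=191°:   branch - wants cross < 0 → take C=(6.6481,-2.9980) (cross=-18.888)
θ=191°: ex = (C−B)/|BC| = (0.9568,-0.2907); ey = (0.2907,0.9568)
θ=191°: P = B + 1.64·ex + 3.27·ey = (0.5565,2.2704)
θ=213°: B = A + 2.00·(cos213°, sin213°) = (-1.6773, -1.0893)
θ=213°: |BD| = 5.7809
θ=213°: circle(B,9.00) ∩ circle(D,4.00): a=8.5124, h=2.9221
θ=213°:   candidates: C₊=(6.1320,3.3845) cross=16.892; C₋=(7.2332,-2.3551) cross=-16.892
θ=213°:   branch - wants cross < 0 → take C=(7.2332,-2.3551) (cross=-16.892)
θ=213°: ex = (C−B)/|BC| = (0.9901,-0.1406); ey = (0.1406,0.9901)
θ=213°: P = B + 1.64·ex + 3.27·ey = (0.4063,1.9176)

θ=121°: 2.08 3.63
θ=191°: 0.56 2.27
θ=213°: 0.41 1.92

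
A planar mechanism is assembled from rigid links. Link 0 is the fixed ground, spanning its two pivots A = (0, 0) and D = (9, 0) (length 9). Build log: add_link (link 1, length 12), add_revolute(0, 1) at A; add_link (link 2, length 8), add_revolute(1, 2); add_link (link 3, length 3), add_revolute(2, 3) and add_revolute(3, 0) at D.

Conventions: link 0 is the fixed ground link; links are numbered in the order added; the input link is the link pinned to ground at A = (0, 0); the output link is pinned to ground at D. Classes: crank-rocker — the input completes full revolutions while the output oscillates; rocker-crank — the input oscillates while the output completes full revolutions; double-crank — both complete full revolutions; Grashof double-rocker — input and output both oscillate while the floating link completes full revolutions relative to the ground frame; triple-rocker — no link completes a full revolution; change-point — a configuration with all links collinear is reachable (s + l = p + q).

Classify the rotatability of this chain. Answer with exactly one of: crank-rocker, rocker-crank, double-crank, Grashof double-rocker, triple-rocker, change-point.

lengths: ground=9, input=12, coupler=8, output=3
sorted: s=3 (shortest), l=12 (longest), p+q=17
s + l = 15 vs p + q = 17
s + l < p + q (Grashof) with shortest = output link → rocker-crank

rocker-crank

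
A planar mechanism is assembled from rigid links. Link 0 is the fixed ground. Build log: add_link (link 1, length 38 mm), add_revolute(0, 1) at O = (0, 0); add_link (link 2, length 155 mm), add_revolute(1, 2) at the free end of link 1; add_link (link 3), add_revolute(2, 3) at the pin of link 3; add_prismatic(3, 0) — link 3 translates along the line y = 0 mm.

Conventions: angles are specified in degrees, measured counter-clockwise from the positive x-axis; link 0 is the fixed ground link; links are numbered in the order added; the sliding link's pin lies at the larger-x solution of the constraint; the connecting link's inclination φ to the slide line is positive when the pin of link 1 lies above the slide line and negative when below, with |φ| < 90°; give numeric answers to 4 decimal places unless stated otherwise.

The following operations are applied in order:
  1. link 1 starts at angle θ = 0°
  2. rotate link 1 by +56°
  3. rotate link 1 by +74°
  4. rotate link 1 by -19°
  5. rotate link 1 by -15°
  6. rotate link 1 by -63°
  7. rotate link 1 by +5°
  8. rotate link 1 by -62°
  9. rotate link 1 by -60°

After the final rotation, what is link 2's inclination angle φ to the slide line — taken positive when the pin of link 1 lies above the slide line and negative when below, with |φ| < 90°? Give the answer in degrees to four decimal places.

geometry: r = 38 mm, L = 155 mm, e = 0 mm; θ starts at 0°
rotate link 1 by +56°: θ ← 0° +56° = 56°
rotate link 1 by +74°: θ ← 56° +74° = 130°
rotate link 1 by -19°: θ ← 130° -19° = 111°
rotate link 1 by -15°: θ ← 111° -15° = 96°
rotate link 1 by -63°: θ ← 96° -63° = 33°
rotate link 1 by +5°: θ ← 33° +5° = 38°
rotate link 1 by -62°: θ ← 38° -62° = -24°
rotate link 1 by -60°: θ ← -24° -60° = -84°
h = r sin θ − e = -37.791832 − 0 = -37.791832
sin φ = h / L = -37.791832 / 155 = -0.24381827
φ = arcsin(-0.24381827) = -14.112008°

-14.1120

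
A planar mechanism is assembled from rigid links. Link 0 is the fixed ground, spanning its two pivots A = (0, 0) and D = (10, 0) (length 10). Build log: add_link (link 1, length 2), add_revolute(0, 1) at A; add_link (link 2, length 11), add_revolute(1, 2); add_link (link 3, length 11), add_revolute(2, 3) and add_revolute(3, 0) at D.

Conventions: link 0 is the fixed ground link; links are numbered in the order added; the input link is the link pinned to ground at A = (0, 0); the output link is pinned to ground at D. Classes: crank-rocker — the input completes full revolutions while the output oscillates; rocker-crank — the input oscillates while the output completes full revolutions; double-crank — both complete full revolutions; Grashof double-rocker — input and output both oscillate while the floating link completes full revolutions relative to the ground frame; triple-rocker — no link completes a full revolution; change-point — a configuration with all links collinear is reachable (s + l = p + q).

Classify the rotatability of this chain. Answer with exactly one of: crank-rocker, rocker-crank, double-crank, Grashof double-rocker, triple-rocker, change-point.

lengths: ground=10, input=2, coupler=11, output=11
sorted: s=2 (shortest), l=11 (longest), p+q=21
s + l = 13 vs p + q = 21
s + l < p + q (Grashof) with shortest = input link → crank-rocker

crank-rocker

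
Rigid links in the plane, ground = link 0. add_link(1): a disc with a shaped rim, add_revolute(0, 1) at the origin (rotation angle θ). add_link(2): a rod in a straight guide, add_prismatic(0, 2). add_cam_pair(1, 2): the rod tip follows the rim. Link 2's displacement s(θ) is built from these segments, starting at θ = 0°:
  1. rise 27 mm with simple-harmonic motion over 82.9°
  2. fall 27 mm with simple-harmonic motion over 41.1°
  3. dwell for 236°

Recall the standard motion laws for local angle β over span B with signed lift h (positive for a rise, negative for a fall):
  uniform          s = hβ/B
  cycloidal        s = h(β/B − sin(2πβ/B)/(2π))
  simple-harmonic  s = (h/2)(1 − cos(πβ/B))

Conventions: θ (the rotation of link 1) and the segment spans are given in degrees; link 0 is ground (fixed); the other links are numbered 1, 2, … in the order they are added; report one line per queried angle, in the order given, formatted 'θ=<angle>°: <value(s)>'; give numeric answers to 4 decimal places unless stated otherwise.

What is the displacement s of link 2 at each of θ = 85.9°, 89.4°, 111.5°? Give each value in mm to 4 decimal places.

segment 1 (0° to 82.9°, simple-harmonic, h = 27) is passed completely: s = 0.0000 + (27) = 27.0000
θ = 85.9° falls in segment 2 (82.9° to 124°, simple-harmonic, h = -27): β = 85.9 − 82.9 = 3°, B = 41.1°; Δs = -27/2·(1 − cos(π·0.0730)) = -0.3534; s = 27.0000 − 0.3534 = 26.6466
θ = 89.4° falls in segment 2 (82.9° to 124°, simple-harmonic, h = -27): β = 89.4 − 82.9 = 6.5°, B = 41.1°; Δs = -27/2·(1 − cos(π·0.1582)) = -1.6323; s = 27.0000 − 1.6323 = 25.3677
θ = 111.5° falls in segment 2 (82.9° to 124°, simple-harmonic, h = -27): β = 111.5 − 82.9 = 28.6°, B = 41.1°; Δs = -27/2·(1 − cos(π·0.6959)) = -21.2925; s = 27.0000 − 21.2925 = 5.7075

θ=85.9°: 26.6466
θ=89.4°: 25.3677
θ=111.5°: 5.7075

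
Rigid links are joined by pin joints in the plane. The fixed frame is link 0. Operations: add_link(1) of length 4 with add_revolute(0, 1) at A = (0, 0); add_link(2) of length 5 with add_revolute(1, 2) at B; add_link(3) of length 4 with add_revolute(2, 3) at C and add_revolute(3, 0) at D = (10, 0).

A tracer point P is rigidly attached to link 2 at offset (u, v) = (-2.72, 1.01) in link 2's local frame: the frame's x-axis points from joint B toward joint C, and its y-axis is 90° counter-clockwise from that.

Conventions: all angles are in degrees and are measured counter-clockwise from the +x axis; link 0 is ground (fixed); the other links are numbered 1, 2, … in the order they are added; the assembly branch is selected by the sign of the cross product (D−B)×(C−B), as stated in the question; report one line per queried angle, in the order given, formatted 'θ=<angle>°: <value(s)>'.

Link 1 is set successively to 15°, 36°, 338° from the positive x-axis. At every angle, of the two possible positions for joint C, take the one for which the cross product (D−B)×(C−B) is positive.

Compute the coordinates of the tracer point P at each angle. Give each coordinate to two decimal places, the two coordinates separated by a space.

A=(0,0), D=(10.00,0)
θ=15°: B = A + 4.00·(cos15°, sin15°) = (3.8637, 1.0353)
θ=15°: |BD| = 6.2230
θ=15°: circle(B,5.00) ∩ circle(D,4.00): a=3.8346, h=3.2087
θ=15°:   candidates: C₊=(8.1787,3.5613) cross=19.968; C₋=(7.1111,-2.7666) cross=-19.968
θ=15°:   branch + wants cross > 0 → take C=(8.1787,3.5613) (cross=19.968)
θ=15°: ex = (C−B)/|BC| = (0.8630,0.5052); ey = (-0.5052,0.8630)
θ=15°: P = B + -2.72·ex + 1.01·ey = (1.0061,0.5327)
θ=36°: B = A + 4.00·(cos36°, sin36°) = (3.2361, 2.3511)
θ=36°: |BD| = 7.1609
θ=36°: circle(B,5.00) ∩ circle(D,4.00): a=4.2089, h=2.6992
θ=36°:   candidates: C₊=(8.0978,3.5188) cross=19.328; C₋=(6.3254,-1.5803) cross=-19.328
θ=36°:   branch + wants cross > 0 → take C=(8.0978,3.5188) (cross=19.328)
θ=36°: ex = (C−B)/|BC| = (0.9724,0.2335); ey = (-0.2335,0.9724)
θ=36°: P = B + -2.72·ex + 1.01·ey = (0.3554,2.6980)
θ=338°: B = A + 4.00·(cos338°, sin338°) = (3.7087, -1.4984)
θ=338°: |BD| = 6.4672
θ=338°: circle(B,5.00) ∩ circle(D,4.00): a=3.9294, h=3.0918
θ=338°:   candidates: C₊=(6.8149,2.4197) cross=19.996; C₋=(8.2476,-3.5957) cross=-19.996
θ=338°:   branch + wants cross > 0 → take C=(6.8149,2.4197) (cross=19.996)
θ=338°: ex = (C−B)/|BC| = (0.6212,0.7836); ey = (-0.7836,0.6212)
θ=338°: P = B + -2.72·ex + 1.01·ey = (1.2275,-3.0025)

θ=15°: 1.01 0.53
θ=36°: 0.36 2.70
θ=338°: 1.23 -3.00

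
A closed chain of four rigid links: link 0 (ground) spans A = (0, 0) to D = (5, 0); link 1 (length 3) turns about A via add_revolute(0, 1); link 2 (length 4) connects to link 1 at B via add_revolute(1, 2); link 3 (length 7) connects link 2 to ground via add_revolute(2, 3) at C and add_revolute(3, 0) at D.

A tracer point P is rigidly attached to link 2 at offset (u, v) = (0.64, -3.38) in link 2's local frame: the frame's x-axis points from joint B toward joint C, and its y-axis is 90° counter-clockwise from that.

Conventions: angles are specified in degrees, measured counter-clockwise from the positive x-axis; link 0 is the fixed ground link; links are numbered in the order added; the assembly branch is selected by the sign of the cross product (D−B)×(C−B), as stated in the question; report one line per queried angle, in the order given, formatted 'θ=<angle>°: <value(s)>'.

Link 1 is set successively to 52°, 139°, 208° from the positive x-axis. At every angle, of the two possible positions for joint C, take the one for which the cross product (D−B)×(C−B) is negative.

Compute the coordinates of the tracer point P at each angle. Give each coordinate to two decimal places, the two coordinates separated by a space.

A=(0,0), D=(5.00,0)
θ=52°: B = A + 3.00·(cos52°, sin52°) = (1.8470, 2.3640)
θ=52°: |BD| = 3.9408
θ=52°: circle(B,4.00) ∩ circle(D,7.00): a=-2.2165, h=3.3297
θ=52°:   candidates: C₊=(2.0710,6.3578) cross=13.122; C₋=(-1.9239,1.0296) cross=-13.122
θ=52°:   branch - wants cross < 0 → take C=(-1.9239,1.0296) (cross=-13.122)
θ=52°: ex = (C−B)/|BC| = (-0.9427,-0.3336); ey = (0.3336,-0.9427)
θ=52°: P = B + 0.64·ex + -3.38·ey = (0.1161,5.3369)
θ=139°: B = A + 3.00·(cos139°, sin139°) = (-2.2641, 1.9682)
θ=139°: |BD| = 7.5260
θ=139°: circle(B,4.00) ∩ circle(D,7.00): a=1.5706, h=3.6787
θ=139°:   candidates: C₊=(0.2139,5.1081) cross=27.686; C₋=(-1.7102,-1.9933) cross=-27.686
θ=139°:   branch - wants cross < 0 → take C=(-1.7102,-1.9933) (cross=-27.686)
θ=139°: ex = (C−B)/|BC| = (0.1385,-0.9904); ey = (0.9904,0.1385)
θ=139°: P = B + 0.64·ex + -3.38·ey = (-5.5229,0.8663)
θ=208°: B = A + 3.00·(cos208°, sin208°) = (-2.6488, -1.4084)
θ=208°: |BD| = 7.7774
θ=208°: circle(B,4.00) ∩ circle(D,7.00): a=1.7672, h=3.5885
θ=208°:   candidates: C₊=(-1.5607,2.4407) cross=27.909; C₋=(-0.2610,-4.6175) cross=-27.909
θ=208°:   branch - wants cross < 0 → take C=(-0.2610,-4.6175) (cross=-27.909)
θ=208°: ex = (C−B)/|BC| = (0.5970,-0.8023); ey = (0.8023,0.5970)
θ=208°: P = B + 0.64·ex + -3.38·ey = (-4.9785,-3.9396)

θ=52°: 0.12 5.34
θ=139°: -5.52 0.87
θ=208°: -4.98 -3.94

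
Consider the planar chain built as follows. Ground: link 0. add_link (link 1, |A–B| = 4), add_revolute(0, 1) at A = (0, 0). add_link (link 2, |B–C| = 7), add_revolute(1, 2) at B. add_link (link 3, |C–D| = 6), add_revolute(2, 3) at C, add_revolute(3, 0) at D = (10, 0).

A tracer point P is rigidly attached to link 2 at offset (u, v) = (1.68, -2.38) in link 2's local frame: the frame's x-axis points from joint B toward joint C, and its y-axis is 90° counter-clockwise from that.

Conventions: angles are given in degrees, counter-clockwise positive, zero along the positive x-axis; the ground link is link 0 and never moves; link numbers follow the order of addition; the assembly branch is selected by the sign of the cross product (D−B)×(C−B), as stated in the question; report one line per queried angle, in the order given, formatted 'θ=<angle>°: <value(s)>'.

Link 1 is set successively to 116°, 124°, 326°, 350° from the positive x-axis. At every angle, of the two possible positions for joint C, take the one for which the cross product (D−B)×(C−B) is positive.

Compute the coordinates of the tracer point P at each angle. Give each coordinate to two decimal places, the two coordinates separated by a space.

A=(0,0), D=(10.00,0)
θ=116°: B = A + 4.00·(cos116°, sin116°) = (-1.7535, 3.5952)
θ=116°: |BD| = 12.2910
θ=116°: circle(B,7.00) ∩ circle(D,6.00): a=6.6744, h=2.1102
θ=116°:   candidates: C₊=(5.2462,3.6608) cross=25.936; C₋=(4.0117,-0.3750) cross=-25.936
θ=116°:   branch + wants cross > 0 → take C=(5.2462,3.6608) (cross=25.936)
θ=116°: ex = (C−B)/|BC| = (1.0000,0.0094); ey = (-0.0094,1.0000)
θ=116°: P = B + 1.68·ex + -2.38·ey = (-0.0512,1.2310)
θ=124°: B = A + 4.00·(cos124°, sin124°) = (-2.2368, 3.3162)
θ=124°: |BD| = 12.6781
θ=124°: circle(B,7.00) ∩ circle(D,6.00): a=6.8518, h=1.4329
θ=124°:   candidates: C₊=(4.7513,2.9070) cross=18.167; C₋=(4.0017,0.1409) cross=-18.167
θ=124°:   branch + wants cross > 0 → take C=(4.7513,2.9070) (cross=18.167)
θ=124°: ex = (C−B)/|BC| = (0.9983,-0.0584); ey = (0.0584,0.9983)
θ=124°: P = B + 1.68·ex + -2.38·ey = (-0.6987,0.8420)
θ=326°: B = A + 4.00·(cos326°, sin326°) = (3.3162, -2.2368)
θ=326°: |BD| = 7.0482
θ=326°: circle(B,7.00) ∩ circle(D,6.00): a=4.4463, h=5.4065
θ=326°:   candidates: C₊=(5.8169,4.3013) cross=38.106; C₋=(9.2484,-5.9527) cross=-38.106
θ=326°:   branch + wants cross > 0 → take C=(5.8169,4.3013) (cross=38.106)
θ=326°: ex = (C−B)/|BC| = (0.3572,0.9340); ey = (-0.9340,0.3572)
θ=326°: P = B + 1.68·ex + -2.38·ey = (6.1393,-1.5179)
θ=350°: B = A + 4.00·(cos350°, sin350°) = (3.9392, -0.6946)
θ=350°: |BD| = 6.1004
θ=350°: circle(B,7.00) ∩ circle(D,6.00): a=4.1157, h=5.6622
θ=350°:   candidates: C₊=(7.3835,5.3994) cross=34.542; C₋=(8.6729,-5.8514) cross=-34.542
θ=350°:   branch + wants cross > 0 → take C=(7.3835,5.3994) (cross=34.542)
θ=350°: ex = (C−B)/|BC| = (0.4920,0.8706); ey = (-0.8706,0.4920)
θ=350°: P = B + 1.68·ex + -2.38·ey = (6.8378,-0.4031)

θ=116°: -0.05 1.23
θ=124°: -0.70 0.84
θ=326°: 6.14 -1.52
θ=350°: 6.84 -0.40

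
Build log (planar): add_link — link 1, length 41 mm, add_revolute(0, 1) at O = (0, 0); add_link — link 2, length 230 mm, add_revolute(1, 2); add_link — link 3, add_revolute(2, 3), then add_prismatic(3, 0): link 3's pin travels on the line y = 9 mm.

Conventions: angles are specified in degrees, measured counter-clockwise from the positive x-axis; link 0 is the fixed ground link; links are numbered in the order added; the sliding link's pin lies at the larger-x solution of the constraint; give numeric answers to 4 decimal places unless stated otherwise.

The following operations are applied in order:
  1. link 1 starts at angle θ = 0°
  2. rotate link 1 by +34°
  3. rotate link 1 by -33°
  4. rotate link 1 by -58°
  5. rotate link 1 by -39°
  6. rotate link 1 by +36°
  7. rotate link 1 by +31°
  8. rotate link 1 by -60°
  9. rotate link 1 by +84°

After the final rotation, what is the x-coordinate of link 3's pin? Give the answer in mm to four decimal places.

geometry: r = 41 mm, L = 230 mm, e = 9 mm; θ starts at 0°
rotate link 1 by +34°: θ ← 0° +34° = 34°
rotate link 1 by -33°: θ ← 34° -33° = 1°
rotate link 1 by -58°: θ ← 1° -58° = -57°
rotate link 1 by -39°: θ ← -57° -39° = -96°
rotate link 1 by +36°: θ ← -96° +36° = -60°
rotate link 1 by +31°: θ ← -60° +31° = -29°
rotate link 1 by -60°: θ ← -29° -60° = -89°
rotate link 1 by +84°: θ ← -89° +84° = -5°
crank pin P = (r cos θ, r sin θ) = (40.843983, -3.573385)
h = r sin θ − e = -3.573385 − 9 = -12.573385
x = r cos θ + √(L² − h²) = 40.843983 + 229.656069 = 270.500052

270.5001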